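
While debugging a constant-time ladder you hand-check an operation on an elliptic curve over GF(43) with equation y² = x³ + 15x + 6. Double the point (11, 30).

(25, 28)

tangent at (11, 30): λ = (3·11² + 15)/(2·30) ≡ 34/17. 17⁻¹ ≡ 38 (mod 43) since 17·38 = 646 ≡ 1, so λ ≡ 34·38 ≡ 2.
  x = λ² - 11 - 11 = 4 - 22 ≡ 25; y = λ·(11 - 25) - 30 ≡ 28. → (25, 28)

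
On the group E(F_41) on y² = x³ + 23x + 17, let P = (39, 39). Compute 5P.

(35, 14)

Double-and-add on 5 = (101)₂. Start with P = (39, 39) for the leading 1-bit.
double: tangent at (39, 39): λ = (3·39² + 23)/(2·39) ≡ 35/37. 37⁻¹ ≡ 10 (mod 41) since 37·10 = 370 ≡ 1, so λ ≡ 35·10 ≡ 22.
  x = λ² - 39 - 39 = 484 - 78 ≡ 37; y = λ·(39 - 37) - 39 ≡ 5. → (37, 5)
double: tangent at (37, 5): λ = (3·37² + 23)/(2·5) ≡ 30/10. 10⁻¹ ≡ 37 (mod 41) since 10·37 = 370 ≡ 1, so λ ≡ 30·37 ≡ 3.
  x = λ² - 37 - 37 = 9 - 74 ≡ 17; y = λ·(37 - 17) - 5 ≡ 14. → (17, 14)
add P: (17, 14) + (39, 39). λ = (39 - 14)/(39 - 17) ≡ 25/22 mod 41. 22⁻¹ ≡ 28 (mod 41), so λ ≡ 3.
  x = λ² - 17 - 39 = 9 - 56 ≡ 35; y = λ·(17 - 35) - 14 ≡ 14. → (35, 14)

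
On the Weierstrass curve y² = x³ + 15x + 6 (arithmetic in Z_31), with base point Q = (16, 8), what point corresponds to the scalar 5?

(25, 17)

Double-and-add on 5 = (101)₂. Start with Q = (16, 8) for the leading 1-bit.
double: tangent at (16, 8): λ = (3·16² + 15)/(2·8) ≡ 8/16. 16⁻¹ ≡ 2 (mod 31), so λ ≡ 8·2 ≡ 16.
  x = λ² - 16 - 16 = 256 - 32 ≡ 7; y = λ·(16 - 7) - 8 ≡ 12. → (7, 12)
double: tangent at (7, 12): λ = (3·7² + 15)/(2·12) ≡ 7/24. 24⁻¹ ≡ 22 (mod 31) since 24·22 = 528 ≡ 1, so λ ≡ 7·22 ≡ 30.
  x = λ² - 7 - 7 = 900 - 14 ≡ 18; y = λ·(7 - 18) - 12 ≡ 30. → (18, 30)
add Q: (18, 30) + (16, 8). λ = (8 - 30)/(16 - 18) ≡ 9/29 mod 31. 29⁻¹ ≡ 15 (mod 31) since 29·15 = 435 ≡ 1, so λ ≡ 11.
  x = λ² - 18 - 16 = 121 - 34 ≡ 25; y = λ·(18 - 25) - 30 ≡ 17. → (25, 17)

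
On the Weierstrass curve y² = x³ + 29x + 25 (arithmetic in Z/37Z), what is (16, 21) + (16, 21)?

(21, 33)

tangent at (16, 21): λ = (3·16² + 29)/(2·21) ≡ 20/5. 5⁻¹ ≡ 15 (mod 37) since 5·15 = 75 ≡ 1, so λ ≡ 20·15 ≡ 4.
  x = λ² - 16 - 16 = 16 - 32 ≡ 21; y = λ·(16 - 21) - 21 ≡ 33. → (21, 33)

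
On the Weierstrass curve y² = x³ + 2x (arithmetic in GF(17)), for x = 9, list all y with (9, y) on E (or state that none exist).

x³ + 2x + 0 = 747 ≡ 16 (mod 17).
Square roots of 16 mod 17: 4 and 13 (since 4² = 16 ≡ 16).

4, 13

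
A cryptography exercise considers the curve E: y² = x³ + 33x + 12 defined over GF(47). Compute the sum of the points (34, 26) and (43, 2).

(45, 19)

(34, 26) + (43, 2). λ = (2 - 26)/(43 - 34) ≡ 23/9 mod 47. 9⁻¹ ≡ 21 (mod 47), so λ ≡ 13.
  x = λ² - 34 - 43 = 169 - 77 ≡ 45; y = λ·(34 - 45) - 26 ≡ 19. → (45, 19)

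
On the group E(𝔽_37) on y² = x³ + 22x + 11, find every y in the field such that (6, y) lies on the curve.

x³ + 22x + 11 = 359 ≡ 26 (mod 37).
Square roots of 26 mod 37: 10 and 27 (since 10² = 100 ≡ 26).

10, 27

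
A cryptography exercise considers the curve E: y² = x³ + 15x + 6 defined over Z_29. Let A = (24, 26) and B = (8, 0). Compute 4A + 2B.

First 4A:
Repeated addition: build up to 4A.
2A: tangent at (24, 26): λ = (3·24² + 15)/(2·26) ≡ 3/23. 23⁻¹ ≡ 24 (mod 29) since 23·24 = 552 ≡ 1, so λ ≡ 3·24 ≡ 14.
  x = λ² - 24 - 24 = 196 - 48 ≡ 3; y = λ·(24 - 3) - 26 ≡ 7. → (3, 7)
3A: (3, 7) + (24, 26). λ = (26 - 7)/(24 - 3) ≡ 19/21 mod 29. 21⁻¹ ≡ 18 (mod 29), so λ ≡ 23.
  x = λ² - 3 - 24 = 529 - 27 ≡ 9; y = λ·(3 - 9) - 7 ≡ 0. → (9, 0)
4A: (9, 0) + (24, 26). λ = (26 - 0)/(24 - 9) ≡ 26/15 mod 29. 15⁻¹ ≡ 2 (mod 29), so λ ≡ 23.
  x = λ² - 9 - 24 = 529 - 33 ≡ 3; y = λ·(9 - 3) - 0 ≡ 22. → (3, 22)
4A = (3, 22).
Next 2B:
Repeated addition: build up to 2B.
2B: (8, 0) + (8, 0): same x and y₁ ≡ -y₂, so the sum is 𝒪.
2B = 𝒪.
Finally 4A + 2B:
(3, 22) + 𝒪 = (3, 22) (identity).

(3, 22)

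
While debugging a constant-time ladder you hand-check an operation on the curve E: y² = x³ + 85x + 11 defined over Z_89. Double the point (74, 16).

tangent at (74, 16): λ = (3·74² + 85)/(2·16) ≡ 48/32. 32⁻¹ ≡ 64 (mod 89), so λ ≡ 48·64 ≡ 46.
  x = λ² - 74 - 74 = 2116 - 148 ≡ 10; y = λ·(74 - 10) - 16 ≡ 80. → (10, 80)

(10, 80)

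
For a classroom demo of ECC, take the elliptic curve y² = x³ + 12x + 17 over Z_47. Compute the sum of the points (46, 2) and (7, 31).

(46, 2) + (7, 31). λ = (31 - 2)/(7 - 46) ≡ 29/8 mod 47. 8⁻¹ ≡ 6 (mod 47) since 8·6 = 48 ≡ 1, so λ ≡ 33.
  x = λ² - 46 - 7 = 1089 - 53 ≡ 2; y = λ·(46 - 2) - 2 ≡ 40. → (2, 40)

(2, 40)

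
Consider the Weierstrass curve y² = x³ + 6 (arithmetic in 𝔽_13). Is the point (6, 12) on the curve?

y² = 12² ≡ 1; x³ + 0x + 6 = 222 ≡ 1 (mod 13). 1 = 1.

yes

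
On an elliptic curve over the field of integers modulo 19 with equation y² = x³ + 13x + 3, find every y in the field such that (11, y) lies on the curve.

x³ + 13x + 3 = 1477 ≡ 14 (mod 19).
14 is a non-residue mod 19; no y exists.

none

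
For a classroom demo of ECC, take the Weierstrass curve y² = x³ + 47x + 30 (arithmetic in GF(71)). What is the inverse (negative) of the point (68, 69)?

-(68, 69) = (68, -69 mod 71) = (68, 2).

(68, 2)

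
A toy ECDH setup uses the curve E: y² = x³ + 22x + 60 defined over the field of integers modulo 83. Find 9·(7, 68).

Write G = (7, 68).
Repeated addition: build up to 9G.
2G: tangent at (7, 68): λ = (3·7² + 22)/(2·68) ≡ 3/53. 53⁻¹ ≡ 47 (mod 83) since 53·47 = 2491 ≡ 1, so λ ≡ 3·47 ≡ 58.
  x = λ² - 7 - 7 = 3364 - 14 ≡ 30; y = λ·(7 - 30) - 68 ≡ 9. → (30, 9)
3G: (30, 9) + (7, 68). λ = (68 - 9)/(7 - 30) ≡ 59/60 mod 83. 60⁻¹ ≡ 18 (mod 83) since 60·18 = 1080 ≡ 1, so λ ≡ 66.
  x = λ² - 30 - 7 = 4356 - 37 ≡ 3; y = λ·(30 - 3) - 9 ≡ 30. → (3, 30)
4G: (3, 30) + (7, 68). λ = (68 - 30)/(7 - 3) ≡ 38/4 mod 83. 4⁻¹ ≡ 21 (mod 83), so λ ≡ 51.
  x = λ² - 3 - 7 = 2601 - 10 ≡ 18; y = λ·(3 - 18) - 30 ≡ 35. → (18, 35)
5G: (18, 35) + (7, 68). λ = (68 - 35)/(7 - 18) ≡ 33/72 mod 83. 72⁻¹ ≡ 15 (mod 83) since 72·15 = 1080 ≡ 1, so λ ≡ 80.
  x = λ² - 18 - 7 = 6400 - 25 ≡ 67; y = λ·(18 - 67) - 35 ≡ 29. → (67, 29)
6G: (67, 29) + (7, 68). λ = (68 - 29)/(7 - 67) ≡ 39/23 mod 83. 23⁻¹ ≡ 65 (mod 83) since 23·65 = 1495 ≡ 1, so λ ≡ 45.
  x = λ² - 67 - 7 = 2025 - 74 ≡ 42; y = λ·(67 - 42) - 29 ≡ 17. → (42, 17)
7G: (42, 17) + (7, 68). λ = (68 - 17)/(7 - 42) ≡ 51/48 mod 83. 48⁻¹ ≡ 64 (mod 83), so λ ≡ 27.
  x = λ² - 42 - 7 = 729 - 49 ≡ 16; y = λ·(42 - 16) - 17 ≡ 21. → (16, 21)
8G: (16, 21) + (7, 68). λ = (68 - 21)/(7 - 16) ≡ 47/74 mod 83. 74⁻¹ ≡ 46 (mod 83), so λ ≡ 4.
  x = λ² - 16 - 7 = 16 - 23 ≡ 76; y = λ·(16 - 76) - 21 ≡ 71. → (76, 71)
9G: (76, 71) + (7, 68). λ = (68 - 71)/(7 - 76) ≡ 80/14 mod 83. 14⁻¹ ≡ 6 (mod 83), so λ ≡ 65.
  x = λ² - 76 - 7 = 4225 - 83 ≡ 75; y = λ·(76 - 75) - 71 ≡ 77. → (75, 77)

(75, 77)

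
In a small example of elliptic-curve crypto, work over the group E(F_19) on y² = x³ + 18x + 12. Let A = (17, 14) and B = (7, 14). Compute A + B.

(17, 14) + (7, 14). λ = (14 - 14)/(7 - 17) ≡ 0/9 mod 19. 9⁻¹ ≡ 17 (mod 19), so λ ≡ 0.
  x = λ² - 17 - 7 = 0 - 24 ≡ 14; y = λ·(17 - 14) - 14 ≡ 5. → (14, 5)

(14, 5)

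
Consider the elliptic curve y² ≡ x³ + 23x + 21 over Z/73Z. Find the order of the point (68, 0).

2P: (68, 0) + (68, 0): same x and y₁ ≡ -y₂, so the sum is 𝒪.
2P = 𝒪, so the order is 2.

2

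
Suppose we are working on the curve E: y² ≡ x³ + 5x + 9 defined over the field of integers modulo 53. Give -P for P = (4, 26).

(4, 27)

-(4, 26) = (4, -26 mod 53) = (4, 27).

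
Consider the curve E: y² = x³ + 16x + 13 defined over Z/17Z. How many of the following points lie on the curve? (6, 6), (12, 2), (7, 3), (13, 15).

(6, 6): 6² ≡ 2, rhs ≡ 2 → on.
(12, 2): 2² ≡ 4, rhs ≡ 12 → off.
(7, 3): 3² ≡ 9, rhs ≡ 9 → on.
(13, 15): 15² ≡ 4, rhs ≡ 4 → on.

3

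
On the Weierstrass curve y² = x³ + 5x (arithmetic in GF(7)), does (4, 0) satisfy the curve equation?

yes

y² = 0² ≡ 0; x³ + 5x + 0 = 84 ≡ 0 (mod 7). 0 = 0.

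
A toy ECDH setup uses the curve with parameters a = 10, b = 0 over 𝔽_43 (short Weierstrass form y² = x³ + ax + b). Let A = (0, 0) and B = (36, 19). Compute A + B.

(17, 40)

(0, 0) + (36, 19). λ = (19 - 0)/(36 - 0) ≡ 19/36 mod 43. 36⁻¹ ≡ 6 (mod 43), so λ ≡ 28.
  x = λ² - 0 - 36 = 784 - 36 ≡ 17; y = λ·(0 - 17) - 0 ≡ 40. → (17, 40)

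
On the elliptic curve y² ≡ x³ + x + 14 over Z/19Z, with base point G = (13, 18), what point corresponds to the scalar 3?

(9, 7)

Repeated addition: build up to 3G.
2G: tangent at (13, 18): λ = (3·13² + 1)/(2·18) ≡ 14/17. 17⁻¹ ≡ 9 (mod 19), so λ ≡ 14·9 ≡ 12.
  x = λ² - 13 - 13 = 144 - 26 ≡ 4; y = λ·(13 - 4) - 18 ≡ 14. → (4, 14)
3G: (4, 14) + (13, 18). λ = (18 - 14)/(13 - 4) ≡ 4/9 mod 19. 9⁻¹ ≡ 17 (mod 19) since 9·17 = 153 ≡ 1, so λ ≡ 11.
  x = λ² - 4 - 13 = 121 - 17 ≡ 9; y = λ·(4 - 9) - 14 ≡ 7. → (9, 7)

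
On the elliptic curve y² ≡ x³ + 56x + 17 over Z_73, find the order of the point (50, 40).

11

2P: tangent at (50, 40): λ = (3·50² + 56)/(2·40) ≡ 37/7. 7⁻¹ ≡ 21 (mod 73) since 7·21 = 147 ≡ 1, so λ ≡ 37·21 ≡ 47.
  x = λ² - 50 - 50 = 2209 - 100 ≡ 65; y = λ·(50 - 65) - 40 ≡ 58. → (65, 58)
3P: (65, 58) + (50, 40). λ = (40 - 58)/(50 - 65) ≡ 55/58 mod 73. 58⁻¹ ≡ 34 (mod 73) since 58·34 = 1972 ≡ 1, so λ ≡ 45.
  x = λ² - 65 - 50 = 2025 - 115 ≡ 12; y = λ·(65 - 12) - 58 ≡ 64. → (12, 64)
4P: (12, 64) + (50, 40). λ = (40 - 64)/(50 - 12) ≡ 49/38 mod 73. 38⁻¹ ≡ 25 (mod 73), so λ ≡ 57.
  x = λ² - 12 - 50 = 3249 - 62 ≡ 48; y = λ·(12 - 48) - 64 ≡ 1. → (48, 1)
5P: (48, 1) + (50, 40). λ = (40 - 1)/(50 - 48) ≡ 39/2 mod 73. 2⁻¹ ≡ 37 (mod 73) since 2·37 = 74 ≡ 1, so λ ≡ 56.
  x = λ² - 48 - 50 = 3136 - 98 ≡ 45; y = λ·(48 - 45) - 1 ≡ 21. → (45, 21)
6P: (45, 21) + (50, 40). λ = (40 - 21)/(50 - 45) ≡ 19/5 mod 73. 5⁻¹ ≡ 44 (mod 73), so λ ≡ 33.
  x = λ² - 45 - 50 = 1089 - 95 ≡ 45; y = λ·(45 - 45) - 21 ≡ 52. → (45, 52)
7P: (45, 52) + (50, 40). λ = (40 - 52)/(50 - 45) ≡ 61/5 mod 73. 5⁻¹ ≡ 44 (mod 73) since 5·44 = 220 ≡ 1, so λ ≡ 56.
  x = λ² - 45 - 50 = 3136 - 95 ≡ 48; y = λ·(45 - 48) - 52 ≡ 72. → (48, 72)
8P: (48, 72) + (50, 40). λ = (40 - 72)/(50 - 48) ≡ 41/2 mod 73. 2⁻¹ ≡ 37 (mod 73) since 2·37 = 74 ≡ 1, so λ ≡ 57.
  x = λ² - 48 - 50 = 3249 - 98 ≡ 12; y = λ·(48 - 12) - 72 ≡ 9. → (12, 9)
9P: (12, 9) + (50, 40). λ = (40 - 9)/(50 - 12) ≡ 31/38 mod 73. 38⁻¹ ≡ 25 (mod 73), so λ ≡ 45.
  x = λ² - 12 - 50 = 2025 - 62 ≡ 65; y = λ·(12 - 65) - 9 ≡ 15. → (65, 15)
10P: (65, 15) + (50, 40). λ = (40 - 15)/(50 - 65) ≡ 25/58 mod 73. 58⁻¹ ≡ 34 (mod 73), so λ ≡ 47.
  x = λ² - 65 - 50 = 2209 - 115 ≡ 50; y = λ·(65 - 50) - 15 ≡ 33. → (50, 33)
11P: (50, 33) + (50, 40): same x and y₁ ≡ -y₂, so the sum is the point at infinity.
11P = the point at infinity, so the order is 11.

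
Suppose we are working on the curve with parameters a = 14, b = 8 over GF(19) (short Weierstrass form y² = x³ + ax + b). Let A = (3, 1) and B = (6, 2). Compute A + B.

(8, 10)

(3, 1) + (6, 2). λ = (2 - 1)/(6 - 3) ≡ 1/3 mod 19. 3⁻¹ ≡ 13 (mod 19), so λ ≡ 13.
  x = λ² - 3 - 6 = 169 - 9 ≡ 8; y = λ·(3 - 8) - 1 ≡ 10. → (8, 10)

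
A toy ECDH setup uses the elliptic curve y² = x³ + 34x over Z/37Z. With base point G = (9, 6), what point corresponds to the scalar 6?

Double-and-add on 6 = (110)₂. Start with G = (9, 6) for the leading 1-bit.
double: tangent at (9, 6): λ = (3·9² + 34)/(2·6) ≡ 18/12. 12⁻¹ ≡ 34 (mod 37) since 12·34 = 408 ≡ 1, so λ ≡ 18·34 ≡ 20.
  x = λ² - 9 - 9 = 400 - 18 ≡ 12; y = λ·(9 - 12) - 6 ≡ 8. → (12, 8)
add G: (12, 8) + (9, 6). λ = (6 - 8)/(9 - 12) ≡ 35/34 mod 37. 34⁻¹ ≡ 12 (mod 37) since 34·12 = 408 ≡ 1, so λ ≡ 13.
  x = λ² - 12 - 9 = 169 - 21 ≡ 0; y = λ·(12 - 0) - 8 ≡ 0. → (0, 0)
double: (0, 0) + (0, 0): same x and y₁ ≡ -y₂, so the sum is the point at infinity.

O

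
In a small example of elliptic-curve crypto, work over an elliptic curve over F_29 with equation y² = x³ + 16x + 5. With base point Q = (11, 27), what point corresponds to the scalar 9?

(10, 11)

Repeated addition: build up to 9Q.
2Q: tangent at (11, 27): λ = (3·11² + 16)/(2·27) ≡ 2/25. 25⁻¹ ≡ 7 (mod 29) since 25·7 = 175 ≡ 1, so λ ≡ 2·7 ≡ 14.
  x = λ² - 11 - 11 = 196 - 22 ≡ 0; y = λ·(11 - 0) - 27 ≡ 11. → (0, 11)
3Q: (0, 11) + (11, 27). λ = (27 - 11)/(11 - 0) ≡ 16/11 mod 29. 11⁻¹ ≡ 8 (mod 29), so λ ≡ 12.
  x = λ² - 0 - 11 = 144 - 11 ≡ 17; y = λ·(0 - 17) - 11 ≡ 17. → (17, 17)
4Q: (17, 17) + (11, 27). λ = (27 - 17)/(11 - 17) ≡ 10/23 mod 29. 23⁻¹ ≡ 24 (mod 29), so λ ≡ 8.
  x = λ² - 17 - 11 = 64 - 28 ≡ 7; y = λ·(17 - 7) - 17 ≡ 5. → (7, 5)
5Q: (7, 5) + (11, 27). λ = (27 - 5)/(11 - 7) ≡ 22/4 mod 29. 4⁻¹ ≡ 22 (mod 29), so λ ≡ 20.
  x = λ² - 7 - 11 = 400 - 18 ≡ 5; y = λ·(7 - 5) - 5 ≡ 6. → (5, 6)
6Q: (5, 6) + (11, 27). λ = (27 - 6)/(11 - 5) ≡ 21/6 mod 29. 6⁻¹ ≡ 5 (mod 29), so λ ≡ 18.
  x = λ² - 5 - 11 = 324 - 16 ≡ 18; y = λ·(5 - 18) - 6 ≡ 21. → (18, 21)
7Q: (18, 21) + (11, 27). λ = (27 - 21)/(11 - 18) ≡ 6/22 mod 29. 22⁻¹ ≡ 4 (mod 29), so λ ≡ 24.
  x = λ² - 18 - 11 = 576 - 29 ≡ 25; y = λ·(18 - 25) - 21 ≡ 14. → (25, 14)
8Q: (25, 14) + (11, 27). λ = (27 - 14)/(11 - 25) ≡ 13/15 mod 29. 15⁻¹ ≡ 2 (mod 29), so λ ≡ 26.
  x = λ² - 25 - 11 = 676 - 36 ≡ 2; y = λ·(25 - 2) - 14 ≡ 4. → (2, 4)
9Q: (2, 4) + (11, 27). λ = (27 - 4)/(11 - 2) ≡ 23/9 mod 29. 9⁻¹ ≡ 13 (mod 29), so λ ≡ 9.
  x = λ² - 2 - 11 = 81 - 13 ≡ 10; y = λ·(2 - 10) - 4 ≡ 11. → (10, 11)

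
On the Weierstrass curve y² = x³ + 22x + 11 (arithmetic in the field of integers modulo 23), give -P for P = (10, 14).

-(10, 14) = (10, -14 mod 23) = (10, 9).

(10, 9)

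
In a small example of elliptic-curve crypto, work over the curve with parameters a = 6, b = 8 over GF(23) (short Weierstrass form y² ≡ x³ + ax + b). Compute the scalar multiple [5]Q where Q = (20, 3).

(9, 20)

Double-and-add on 5 = (101)₂. Start with Q = (20, 3) for the leading 1-bit.
double: tangent at (20, 3): λ = (3·20² + 6)/(2·3) ≡ 10/6. 6⁻¹ ≡ 4 (mod 23), so λ ≡ 10·4 ≡ 17.
  x = λ² - 20 - 20 = 289 - 40 ≡ 19; y = λ·(20 - 19) - 3 ≡ 14. → (19, 14)
double: tangent at (19, 14): λ = (3·19² + 6)/(2·14) ≡ 8/5. 5⁻¹ ≡ 14 (mod 23), so λ ≡ 8·14 ≡ 20.
  x = λ² - 19 - 19 = 400 - 38 ≡ 17; y = λ·(19 - 17) - 14 ≡ 3. → (17, 3)
add Q: (17, 3) + (20, 3). λ = (3 - 3)/(20 - 17) ≡ 0/3 mod 23. 3⁻¹ ≡ 8 (mod 23), so λ ≡ 0.
  x = λ² - 17 - 20 = 0 - 37 ≡ 9; y = λ·(17 - 9) - 3 ≡ 20. → (9, 20)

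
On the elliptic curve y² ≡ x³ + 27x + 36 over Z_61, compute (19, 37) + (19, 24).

O

The two points share x = 19 and their y-coordinates satisfy 37 + 24 ≡ 0 (mod 61), so they are inverses. Their sum is ∞.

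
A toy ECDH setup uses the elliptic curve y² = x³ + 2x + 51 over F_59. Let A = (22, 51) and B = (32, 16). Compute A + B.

(22, 51) + (32, 16). λ = (16 - 51)/(32 - 22) ≡ 24/10 mod 59. 10⁻¹ ≡ 6 (mod 59), so λ ≡ 26.
  x = λ² - 22 - 32 = 676 - 54 ≡ 32; y = λ·(22 - 32) - 51 ≡ 43. → (32, 43)

(32, 43)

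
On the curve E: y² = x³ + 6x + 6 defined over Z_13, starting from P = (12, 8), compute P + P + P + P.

(1, 0)

Double-and-add on 4 = (100)₂. Start with P = (12, 8) for the leading 1-bit.
double: tangent at (12, 8): λ = (3·12² + 6)/(2·8) ≡ 9/3. 3⁻¹ ≡ 9 (mod 13), so λ ≡ 9·9 ≡ 3.
  x = λ² - 12 - 12 = 9 - 24 ≡ 11; y = λ·(12 - 11) - 8 ≡ 8. → (11, 8)
double: tangent at (11, 8): λ = (3·11² + 6)/(2·8) ≡ 5/3. 3⁻¹ ≡ 9 (mod 13), so λ ≡ 5·9 ≡ 6.
  x = λ² - 11 - 11 = 36 - 22 ≡ 1; y = λ·(11 - 1) - 8 ≡ 0. → (1, 0)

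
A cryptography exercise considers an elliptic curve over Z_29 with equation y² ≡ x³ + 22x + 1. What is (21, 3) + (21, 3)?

tangent at (21, 3): λ = (3·21² + 22)/(2·3) ≡ 11/6. 6⁻¹ ≡ 5 (mod 29) since 6·5 = 30 ≡ 1, so λ ≡ 11·5 ≡ 26.
  x = λ² - 21 - 21 = 676 - 42 ≡ 25; y = λ·(21 - 25) - 3 ≡ 9. → (25, 9)

(25, 9)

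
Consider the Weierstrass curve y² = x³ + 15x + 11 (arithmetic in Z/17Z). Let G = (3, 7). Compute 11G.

Repeated addition: build up to 11G.
2G: tangent at (3, 7): λ = (3·3² + 15)/(2·7) ≡ 8/14. 14⁻¹ ≡ 11 (mod 17) since 14·11 = 154 ≡ 1, so λ ≡ 8·11 ≡ 3.
  x = λ² - 3 - 3 = 9 - 6 ≡ 3; y = λ·(3 - 3) - 7 ≡ 10. → (3, 10)
3G: (3, 10) + (3, 7): same x and y₁ ≡ -y₂, so the sum is the point at infinity.
4G: the point at infinity + (3, 7) = (3, 7) (identity).
5G: tangent at (3, 7): λ = (3·3² + 15)/(2·7) ≡ 8/14. 14⁻¹ ≡ 11 (mod 17), so λ ≡ 8·11 ≡ 3.
  x = λ² - 3 - 3 = 9 - 6 ≡ 3; y = λ·(3 - 3) - 7 ≡ 10. → (3, 10)
6G: (3, 10) + (3, 7): same x and y₁ ≡ -y₂, so the sum is the point at infinity.
7G: the point at infinity + (3, 7) = (3, 7) (identity).
8G: tangent at (3, 7): λ = (3·3² + 15)/(2·7) ≡ 8/14. 14⁻¹ ≡ 11 (mod 17) since 14·11 = 154 ≡ 1, so λ ≡ 8·11 ≡ 3.
  x = λ² - 3 - 3 = 9 - 6 ≡ 3; y = λ·(3 - 3) - 7 ≡ 10. → (3, 10)
9G: (3, 10) + (3, 7): same x and y₁ ≡ -y₂, so the sum is the point at infinity.
10G: the point at infinity + (3, 7) = (3, 7) (identity).
11G: tangent at (3, 7): λ = (3·3² + 15)/(2·7) ≡ 8/14. 14⁻¹ ≡ 11 (mod 17), so λ ≡ 8·11 ≡ 3.
  x = λ² - 3 - 3 = 9 - 6 ≡ 3; y = λ·(3 - 3) - 7 ≡ 10. → (3, 10)

(3, 10)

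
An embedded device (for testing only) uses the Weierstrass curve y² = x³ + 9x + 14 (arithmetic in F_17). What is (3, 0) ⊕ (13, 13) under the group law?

(10, 13)

(3, 0) + (13, 13). λ = (13 - 0)/(13 - 3) ≡ 13/10 mod 17. 10⁻¹ ≡ 12 (mod 17), so λ ≡ 3.
  x = λ² - 3 - 13 = 9 - 16 ≡ 10; y = λ·(3 - 10) - 0 ≡ 13. → (10, 13)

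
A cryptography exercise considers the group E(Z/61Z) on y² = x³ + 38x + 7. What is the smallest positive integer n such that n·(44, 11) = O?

2P: tangent at (44, 11): λ = (3·44² + 38)/(2·11) ≡ 51/22. 22⁻¹ ≡ 25 (mod 61), so λ ≡ 51·25 ≡ 55.
  x = λ² - 44 - 44 = 3025 - 88 ≡ 9; y = λ·(44 - 9) - 11 ≡ 23. → (9, 23)
3P: (9, 23) + (44, 11). λ = (11 - 23)/(44 - 9) ≡ 49/35 mod 61. 35⁻¹ ≡ 7 (mod 61) since 35·7 = 245 ≡ 1, so λ ≡ 38.
  x = λ² - 9 - 44 = 1444 - 53 ≡ 49; y = λ·(9 - 49) - 23 ≡ 43. → (49, 43)
4P: (49, 43) + (44, 11). λ = (11 - 43)/(44 - 49) ≡ 29/56 mod 61. 56⁻¹ ≡ 12 (mod 61), so λ ≡ 43.
  x = λ² - 49 - 44 = 1849 - 93 ≡ 48; y = λ·(49 - 48) - 43 ≡ 0. → (48, 0)
5P: (48, 0) + (44, 11). λ = (11 - 0)/(44 - 48) ≡ 11/57 mod 61. 57⁻¹ ≡ 15 (mod 61), so λ ≡ 43.
  x = λ² - 48 - 44 = 1849 - 92 ≡ 49; y = λ·(48 - 49) - 0 ≡ 18. → (49, 18)
6P: (49, 18) + (44, 11). λ = (11 - 18)/(44 - 49) ≡ 54/56 mod 61. 56⁻¹ ≡ 12 (mod 61) since 56·12 = 672 ≡ 1, so λ ≡ 38.
  x = λ² - 49 - 44 = 1444 - 93 ≡ 9; y = λ·(49 - 9) - 18 ≡ 38. → (9, 38)
7P: (9, 38) + (44, 11). λ = (11 - 38)/(44 - 9) ≡ 34/35 mod 61. 35⁻¹ ≡ 7 (mod 61), so λ ≡ 55.
  x = λ² - 9 - 44 = 3025 - 53 ≡ 44; y = λ·(9 - 44) - 38 ≡ 50. → (44, 50)
8P: (44, 50) + (44, 11): same x and y₁ ≡ -y₂, so the sum is O.
8P = O, so the order is 8.

8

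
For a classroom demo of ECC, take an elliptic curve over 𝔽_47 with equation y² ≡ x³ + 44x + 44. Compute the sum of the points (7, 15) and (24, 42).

(7, 15) + (24, 42). λ = (42 - 15)/(24 - 7) ≡ 27/17 mod 47. 17⁻¹ ≡ 36 (mod 47), so λ ≡ 32.
  x = λ² - 7 - 24 = 1024 - 31 ≡ 6; y = λ·(7 - 6) - 15 ≡ 17. → (6, 17)

(6, 17)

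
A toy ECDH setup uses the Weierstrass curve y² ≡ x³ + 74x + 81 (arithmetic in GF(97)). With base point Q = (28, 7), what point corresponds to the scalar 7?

(2, 72)

Repeated addition: build up to 7Q.
2Q: tangent at (28, 7): λ = (3·28² + 74)/(2·7) ≡ 1/14. 14⁻¹ ≡ 7 (mod 97), so λ ≡ 1·7 ≡ 7.
  x = λ² - 28 - 28 = 49 - 56 ≡ 90; y = λ·(28 - 90) - 7 ≡ 44. → (90, 44)
3Q: (90, 44) + (28, 7). λ = (7 - 44)/(28 - 90) ≡ 60/35 mod 97. 35⁻¹ ≡ 61 (mod 97), so λ ≡ 71.
  x = λ² - 90 - 28 = 5041 - 118 ≡ 73; y = λ·(90 - 73) - 44 ≡ 96. → (73, 96)
4Q: (73, 96) + (28, 7). λ = (7 - 96)/(28 - 73) ≡ 8/52 mod 97. 52⁻¹ ≡ 28 (mod 97), so λ ≡ 30.
  x = λ² - 73 - 28 = 900 - 101 ≡ 23; y = λ·(73 - 23) - 96 ≡ 46. → (23, 46)
5Q: (23, 46) + (28, 7). λ = (7 - 46)/(28 - 23) ≡ 58/5 mod 97. 5⁻¹ ≡ 39 (mod 97), so λ ≡ 31.
  x = λ² - 23 - 28 = 961 - 51 ≡ 37; y = λ·(23 - 37) - 46 ≡ 5. → (37, 5)
6Q: (37, 5) + (28, 7). λ = (7 - 5)/(28 - 37) ≡ 2/88 mod 97. 88⁻¹ ≡ 43 (mod 97) since 88·43 = 3784 ≡ 1, so λ ≡ 86.
  x = λ² - 37 - 28 = 7396 - 65 ≡ 56; y = λ·(37 - 56) - 5 ≡ 10. → (56, 10)
7Q: (56, 10) + (28, 7). λ = (7 - 10)/(28 - 56) ≡ 94/69 mod 97. 69⁻¹ ≡ 45 (mod 97), so λ ≡ 59.
  x = λ² - 56 - 28 = 3481 - 84 ≡ 2; y = λ·(56 - 2) - 10 ≡ 72. → (2, 72)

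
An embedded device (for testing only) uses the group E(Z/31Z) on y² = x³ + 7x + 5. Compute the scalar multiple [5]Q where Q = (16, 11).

Double-and-add on 5 = (101)₂. Start with Q = (16, 11) for the leading 1-bit.
double: tangent at (16, 11): λ = (3·16² + 7)/(2·11) ≡ 0/22. 22⁻¹ ≡ 24 (mod 31) since 22·24 = 528 ≡ 1, so λ ≡ 0·24 ≡ 0.
  x = λ² - 16 - 16 = 0 - 32 ≡ 30; y = λ·(16 - 30) - 11 ≡ 20. → (30, 20)
double: tangent at (30, 20): λ = (3·30² + 7)/(2·20) ≡ 10/9. 9⁻¹ ≡ 7 (mod 31) since 9·7 = 63 ≡ 1, so λ ≡ 10·7 ≡ 8.
  x = λ² - 30 - 30 = 64 - 60 ≡ 4; y = λ·(30 - 4) - 20 ≡ 2. → (4, 2)
add Q: (4, 2) + (16, 11). λ = (11 - 2)/(16 - 4) ≡ 9/12 mod 31. 12⁻¹ ≡ 13 (mod 31) since 12·13 = 156 ≡ 1, so λ ≡ 24.
  x = λ² - 4 - 16 = 576 - 20 ≡ 29; y = λ·(4 - 29) - 2 ≡ 18. → (29, 18)

(29, 18)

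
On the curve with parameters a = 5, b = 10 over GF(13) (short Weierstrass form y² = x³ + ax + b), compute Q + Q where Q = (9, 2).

(4, 9)

tangent at (9, 2): λ = (3·9² + 5)/(2·2) ≡ 1/4. 4⁻¹ ≡ 10 (mod 13), so λ ≡ 1·10 ≡ 10.
  x = λ² - 9 - 9 = 100 - 18 ≡ 4; y = λ·(9 - 4) - 2 ≡ 9. → (4, 9)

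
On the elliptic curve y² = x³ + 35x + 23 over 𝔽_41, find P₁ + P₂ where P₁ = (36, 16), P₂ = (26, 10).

(22, 17)

(36, 16) + (26, 10). λ = (10 - 16)/(26 - 36) ≡ 35/31 mod 41. 31⁻¹ ≡ 4 (mod 41), so λ ≡ 17.
  x = λ² - 36 - 26 = 289 - 62 ≡ 22; y = λ·(36 - 22) - 16 ≡ 17. → (22, 17)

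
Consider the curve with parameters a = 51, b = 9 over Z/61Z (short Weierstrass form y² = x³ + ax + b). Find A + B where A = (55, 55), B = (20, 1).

(55, 55) + (20, 1). λ = (1 - 55)/(20 - 55) ≡ 7/26 mod 61. 26⁻¹ ≡ 54 (mod 61), so λ ≡ 12.
  x = λ² - 55 - 20 = 144 - 75 ≡ 8; y = λ·(55 - 8) - 55 ≡ 21. → (8, 21)

(8, 21)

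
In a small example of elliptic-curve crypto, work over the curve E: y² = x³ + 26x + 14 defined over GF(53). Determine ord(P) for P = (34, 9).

12

2P: tangent at (34, 9): λ = (3·34² + 26)/(2·9) ≡ 49/18. 18⁻¹ ≡ 3 (mod 53), so λ ≡ 49·3 ≡ 41.
  x = λ² - 34 - 34 = 1681 - 68 ≡ 23; y = λ·(34 - 23) - 9 ≡ 18. → (23, 18)
3P: (23, 18) + (34, 9). λ = (9 - 18)/(34 - 23) ≡ 44/11 mod 53. 11⁻¹ ≡ 29 (mod 53) since 11·29 = 319 ≡ 1, so λ ≡ 4.
  x = λ² - 23 - 34 = 16 - 57 ≡ 12; y = λ·(23 - 12) - 18 ≡ 26. → (12, 26)
4P: (12, 26) + (34, 9). λ = (9 - 26)/(34 - 12) ≡ 36/22 mod 53. 22⁻¹ ≡ 41 (mod 53) since 22·41 = 902 ≡ 1, so λ ≡ 45.
  x = λ² - 12 - 34 = 2025 - 46 ≡ 18; y = λ·(12 - 18) - 26 ≡ 22. → (18, 22)
5P: (18, 22) + (34, 9). λ = (9 - 22)/(34 - 18) ≡ 40/16 mod 53. 16⁻¹ ≡ 10 (mod 53) since 16·10 = 160 ≡ 1, so λ ≡ 29.
  x = λ² - 18 - 34 = 841 - 52 ≡ 47; y = λ·(18 - 47) - 22 ≡ 38. → (47, 38)
6P: (47, 38) + (34, 9). λ = (9 - 38)/(34 - 47) ≡ 24/40 mod 53. 40⁻¹ ≡ 4 (mod 53), so λ ≡ 43.
  x = λ² - 47 - 34 = 1849 - 81 ≡ 19; y = λ·(47 - 19) - 38 ≡ 0. → (19, 0)
7P: (19, 0) + (34, 9). λ = (9 - 0)/(34 - 19) ≡ 9/15 mod 53. 15⁻¹ ≡ 46 (mod 53), so λ ≡ 43.
  x = λ² - 19 - 34 = 1849 - 53 ≡ 47; y = λ·(19 - 47) - 0 ≡ 15. → (47, 15)
8P: (47, 15) + (34, 9). λ = (9 - 15)/(34 - 47) ≡ 47/40 mod 53. 40⁻¹ ≡ 4 (mod 53), so λ ≡ 29.
  x = λ² - 47 - 34 = 841 - 81 ≡ 18; y = λ·(47 - 18) - 15 ≡ 31. → (18, 31)
9P: (18, 31) + (34, 9). λ = (9 - 31)/(34 - 18) ≡ 31/16 mod 53. 16⁻¹ ≡ 10 (mod 53) since 16·10 = 160 ≡ 1, so λ ≡ 45.
  x = λ² - 18 - 34 = 2025 - 52 ≡ 12; y = λ·(18 - 12) - 31 ≡ 27. → (12, 27)
10P: (12, 27) + (34, 9). λ = (9 - 27)/(34 - 12) ≡ 35/22 mod 53. 22⁻¹ ≡ 41 (mod 53), so λ ≡ 4.
  x = λ² - 12 - 34 = 16 - 46 ≡ 23; y = λ·(12 - 23) - 27 ≡ 35. → (23, 35)
11P: (23, 35) + (34, 9). λ = (9 - 35)/(34 - 23) ≡ 27/11 mod 53. 11⁻¹ ≡ 29 (mod 53) since 11·29 = 319 ≡ 1, so λ ≡ 41.
  x = λ² - 23 - 34 = 1681 - 57 ≡ 34; y = λ·(23 - 34) - 35 ≡ 44. → (34, 44)
12P: (34, 44) + (34, 9): same x and y₁ ≡ -y₂, so the sum is O.
12P = O, so the order is 12.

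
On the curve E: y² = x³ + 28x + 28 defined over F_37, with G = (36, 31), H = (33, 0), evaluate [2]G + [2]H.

First 2G:
Repeated addition: build up to 2G.
2G: tangent at (36, 31): λ = (3·36² + 28)/(2·31) ≡ 31/25. 25⁻¹ ≡ 3 (mod 37), so λ ≡ 31·3 ≡ 19.
  x = λ² - 36 - 36 = 361 - 72 ≡ 30; y = λ·(36 - 30) - 31 ≡ 9. → (30, 9)
2G = (30, 9).
Next 2H:
Repeated addition: build up to 2H.
2H: (33, 0) + (33, 0): same x and y₁ ≡ -y₂, so the sum is the point at infinity.
2H = the point at infinity.
Finally 2G + 2H:
(30, 9) + the point at infinity = (30, 9) (identity).

(30, 9)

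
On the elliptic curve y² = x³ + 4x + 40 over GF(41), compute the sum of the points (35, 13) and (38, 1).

(35, 13) + (38, 1). λ = (1 - 13)/(38 - 35) ≡ 29/3 mod 41. 3⁻¹ ≡ 14 (mod 41) since 3·14 = 42 ≡ 1, so λ ≡ 37.
  x = λ² - 35 - 38 = 1369 - 73 ≡ 25; y = λ·(35 - 25) - 13 ≡ 29. → (25, 29)

(25, 29)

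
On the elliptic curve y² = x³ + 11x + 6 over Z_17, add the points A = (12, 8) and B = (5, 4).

(9, 1)

(12, 8) + (5, 4). λ = (4 - 8)/(5 - 12) ≡ 13/10 mod 17. 10⁻¹ ≡ 12 (mod 17), so λ ≡ 3.
  x = λ² - 12 - 5 = 9 - 17 ≡ 9; y = λ·(12 - 9) - 8 ≡ 1. → (9, 1)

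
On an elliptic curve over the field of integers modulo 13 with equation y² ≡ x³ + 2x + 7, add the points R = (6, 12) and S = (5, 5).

(6, 12) + (5, 5). λ = (5 - 12)/(5 - 6) ≡ 6/12 mod 13. 12⁻¹ ≡ 12 (mod 13) since 12·12 = 144 ≡ 1, so λ ≡ 7.
  x = λ² - 6 - 5 = 49 - 11 ≡ 12; y = λ·(6 - 12) - 12 ≡ 11. → (12, 11)

(12, 11)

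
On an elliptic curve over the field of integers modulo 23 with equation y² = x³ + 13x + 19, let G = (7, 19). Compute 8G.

Repeated addition: build up to 8G.
2G: tangent at (7, 19): λ = (3·7² + 13)/(2·19) ≡ 22/15. 15⁻¹ ≡ 20 (mod 23), so λ ≡ 22·20 ≡ 3.
  x = λ² - 7 - 7 = 9 - 14 ≡ 18; y = λ·(7 - 18) - 19 ≡ 17. → (18, 17)
3G: (18, 17) + (7, 19). λ = (19 - 17)/(7 - 18) ≡ 2/12 mod 23. 12⁻¹ ≡ 2 (mod 23), so λ ≡ 4.
  x = λ² - 18 - 7 = 16 - 25 ≡ 14; y = λ·(18 - 14) - 17 ≡ 22. → (14, 22)
4G: (14, 22) + (7, 19). λ = (19 - 22)/(7 - 14) ≡ 20/16 mod 23. 16⁻¹ ≡ 13 (mod 23) since 16·13 = 208 ≡ 1, so λ ≡ 7.
  x = λ² - 14 - 7 = 49 - 21 ≡ 5; y = λ·(14 - 5) - 22 ≡ 18. → (5, 18)
5G: (5, 18) + (7, 19). λ = (19 - 18)/(7 - 5) ≡ 1/2 mod 23. 2⁻¹ ≡ 12 (mod 23), so λ ≡ 12.
  x = λ² - 5 - 7 = 144 - 12 ≡ 17; y = λ·(5 - 17) - 18 ≡ 22. → (17, 22)
6G: (17, 22) + (7, 19). λ = (19 - 22)/(7 - 17) ≡ 20/13 mod 23. 13⁻¹ ≡ 16 (mod 23), so λ ≡ 21.
  x = λ² - 17 - 7 = 441 - 24 ≡ 3; y = λ·(17 - 3) - 22 ≡ 19. → (3, 19)
7G: (3, 19) + (7, 19). λ = (19 - 19)/(7 - 3) ≡ 0/4 mod 23. 4⁻¹ ≡ 6 (mod 23), so λ ≡ 0.
  x = λ² - 3 - 7 = 0 - 10 ≡ 13; y = λ·(3 - 13) - 19 ≡ 4. → (13, 4)
8G: (13, 4) + (7, 19). λ = (19 - 4)/(7 - 13) ≡ 15/17 mod 23. 17⁻¹ ≡ 19 (mod 23) since 17·19 = 323 ≡ 1, so λ ≡ 9.
  x = λ² - 13 - 7 = 81 - 20 ≡ 15; y = λ·(13 - 15) - 4 ≡ 1. → (15, 1)

(15, 1)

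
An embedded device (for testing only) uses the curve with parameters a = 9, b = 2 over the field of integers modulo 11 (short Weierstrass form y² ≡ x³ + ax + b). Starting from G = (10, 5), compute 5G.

Repeated addition: build up to 5G.
2G: tangent at (10, 5): λ = (3·10² + 9)/(2·5) ≡ 1/10. 10⁻¹ ≡ 10 (mod 11) since 10·10 = 100 ≡ 1, so λ ≡ 1·10 ≡ 10.
  x = λ² - 10 - 10 = 100 - 20 ≡ 3; y = λ·(10 - 3) - 5 ≡ 10. → (3, 10)
3G: (3, 10) + (10, 5). λ = (5 - 10)/(10 - 3) ≡ 6/7 mod 11. 7⁻¹ ≡ 8 (mod 11), so λ ≡ 4.
  x = λ² - 3 - 10 = 16 - 13 ≡ 3; y = λ·(3 - 3) - 10 ≡ 1. → (3, 1)
4G: (3, 1) + (10, 5). λ = (5 - 1)/(10 - 3) ≡ 4/7 mod 11. 7⁻¹ ≡ 8 (mod 11), so λ ≡ 10.
  x = λ² - 3 - 10 = 100 - 13 ≡ 10; y = λ·(3 - 10) - 1 ≡ 6. → (10, 6)
5G: (10, 6) + (10, 5): same x and y₁ ≡ -y₂, so the sum is O.

O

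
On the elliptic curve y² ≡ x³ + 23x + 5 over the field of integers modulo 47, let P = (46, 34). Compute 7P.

Double-and-add on 7 = (111)₂. Start with P = (46, 34) for the leading 1-bit.
double: tangent at (46, 34): λ = (3·46² + 23)/(2·34) ≡ 26/21. 21⁻¹ ≡ 9 (mod 47) since 21·9 = 189 ≡ 1, so λ ≡ 26·9 ≡ 46.
  x = λ² - 46 - 46 = 2116 - 92 ≡ 3; y = λ·(46 - 3) - 34 ≡ 17. → (3, 17)
add P: (3, 17) + (46, 34). λ = (34 - 17)/(46 - 3) ≡ 17/43 mod 47. 43⁻¹ ≡ 35 (mod 47), so λ ≡ 31.
  x = λ² - 3 - 46 = 961 - 49 ≡ 19; y = λ·(3 - 19) - 17 ≡ 4. → (19, 4)
double: tangent at (19, 4): λ = (3·19² + 23)/(2·4) ≡ 25/8. 8⁻¹ ≡ 6 (mod 47) since 8·6 = 48 ≡ 1, so λ ≡ 25·6 ≡ 9.
  x = λ² - 19 - 19 = 81 - 38 ≡ 43; y = λ·(19 - 43) - 4 ≡ 15. → (43, 15)
add P: (43, 15) + (46, 34). λ = (34 - 15)/(46 - 43) ≡ 19/3 mod 47. 3⁻¹ ≡ 16 (mod 47) since 3·16 = 48 ≡ 1, so λ ≡ 22.
  x = λ² - 43 - 46 = 484 - 89 ≡ 19; y = λ·(43 - 19) - 15 ≡ 43. → (19, 43)

(19, 43)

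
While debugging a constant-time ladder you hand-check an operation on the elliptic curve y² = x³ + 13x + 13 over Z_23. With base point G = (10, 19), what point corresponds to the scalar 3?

(21, 5)

Repeated addition: build up to 3G.
2G: tangent at (10, 19): λ = (3·10² + 13)/(2·19) ≡ 14/15. 15⁻¹ ≡ 20 (mod 23), so λ ≡ 14·20 ≡ 4.
  x = λ² - 10 - 10 = 16 - 20 ≡ 19; y = λ·(10 - 19) - 19 ≡ 14. → (19, 14)
3G: (19, 14) + (10, 19). λ = (19 - 14)/(10 - 19) ≡ 5/14 mod 23. 14⁻¹ ≡ 5 (mod 23), so λ ≡ 2.
  x = λ² - 19 - 10 = 4 - 29 ≡ 21; y = λ·(19 - 21) - 14 ≡ 5. → (21, 5)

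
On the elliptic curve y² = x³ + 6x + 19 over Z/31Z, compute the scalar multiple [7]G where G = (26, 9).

Repeated addition: build up to 7G.
2G: tangent at (26, 9): λ = (3·26² + 6)/(2·9) ≡ 19/18. 18⁻¹ ≡ 19 (mod 31) since 18·19 = 342 ≡ 1, so λ ≡ 19·19 ≡ 20.
  x = λ² - 26 - 26 = 400 - 52 ≡ 7; y = λ·(26 - 7) - 9 ≡ 30. → (7, 30)
3G: (7, 30) + (26, 9). λ = (9 - 30)/(26 - 7) ≡ 10/19 mod 31. 19⁻¹ ≡ 18 (mod 31) since 19·18 = 342 ≡ 1, so λ ≡ 25.
  x = λ² - 7 - 26 = 625 - 33 ≡ 3; y = λ·(7 - 3) - 30 ≡ 8. → (3, 8)
4G: (3, 8) + (26, 9). λ = (9 - 8)/(26 - 3) ≡ 1/23 mod 31. 23⁻¹ ≡ 27 (mod 31), so λ ≡ 27.
  x = λ² - 3 - 26 = 729 - 29 ≡ 18; y = λ·(3 - 18) - 8 ≡ 21. → (18, 21)
5G: (18, 21) + (26, 9). λ = (9 - 21)/(26 - 18) ≡ 19/8 mod 31. 8⁻¹ ≡ 4 (mod 31), so λ ≡ 14.
  x = λ² - 18 - 26 = 196 - 44 ≡ 28; y = λ·(18 - 28) - 21 ≡ 25. → (28, 25)
6G: (28, 25) + (26, 9). λ = (9 - 25)/(26 - 28) ≡ 15/29 mod 31. 29⁻¹ ≡ 15 (mod 31), so λ ≡ 8.
  x = λ² - 28 - 26 = 64 - 54 ≡ 10; y = λ·(28 - 10) - 25 ≡ 26. → (10, 26)
7G: (10, 26) + (26, 9). λ = (9 - 26)/(26 - 10) ≡ 14/16 mod 31. 16⁻¹ ≡ 2 (mod 31) since 16·2 = 32 ≡ 1, so λ ≡ 28.
  x = λ² - 10 - 26 = 784 - 36 ≡ 4; y = λ·(10 - 4) - 26 ≡ 18. → (4, 18)

(4, 18)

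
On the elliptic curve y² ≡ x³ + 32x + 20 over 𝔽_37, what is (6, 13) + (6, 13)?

(24, 21)

tangent at (6, 13): λ = (3·6² + 32)/(2·13) ≡ 29/26. 26⁻¹ ≡ 10 (mod 37), so λ ≡ 29·10 ≡ 31.
  x = λ² - 6 - 6 = 961 - 12 ≡ 24; y = λ·(6 - 24) - 13 ≡ 21. → (24, 21)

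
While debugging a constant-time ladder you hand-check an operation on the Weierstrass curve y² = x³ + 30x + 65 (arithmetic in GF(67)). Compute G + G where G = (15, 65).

(34, 51)

tangent at (15, 65): λ = (3·15² + 30)/(2·65) ≡ 35/63. 63⁻¹ ≡ 50 (mod 67), so λ ≡ 35·50 ≡ 8.
  x = λ² - 15 - 15 = 64 - 30 ≡ 34; y = λ·(15 - 34) - 65 ≡ 51. → (34, 51)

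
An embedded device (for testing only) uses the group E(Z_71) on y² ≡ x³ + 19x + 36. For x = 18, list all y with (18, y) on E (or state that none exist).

x³ + 19x + 36 = 6210 ≡ 33 (mod 71).
33 is a non-residue mod 71; no y exists.

none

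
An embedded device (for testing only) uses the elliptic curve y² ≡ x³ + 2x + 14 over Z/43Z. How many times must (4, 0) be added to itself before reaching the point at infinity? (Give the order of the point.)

2

2P: (4, 0) + (4, 0): same x and y₁ ≡ -y₂, so the sum is the point at infinity.
2P = the point at infinity, so the order is 2.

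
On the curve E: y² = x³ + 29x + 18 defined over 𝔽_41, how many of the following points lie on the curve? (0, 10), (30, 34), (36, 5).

2

(0, 10): 10² ≡ 18, rhs ≡ 18 → on.
(30, 34): 34² ≡ 8, rhs ≡ 8 → on.
(36, 5): 5² ≡ 25, rhs ≡ 35 → off.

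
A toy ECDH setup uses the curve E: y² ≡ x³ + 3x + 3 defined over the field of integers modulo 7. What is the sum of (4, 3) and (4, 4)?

The two points share x = 4 and their y-coordinates satisfy 3 + 4 ≡ 0 (mod 7), so they are inverses. Their sum is the point at infinity.

O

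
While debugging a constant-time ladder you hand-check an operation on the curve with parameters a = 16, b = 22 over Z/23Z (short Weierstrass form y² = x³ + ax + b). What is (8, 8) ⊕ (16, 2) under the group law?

(8, 8) + (16, 2). λ = (2 - 8)/(16 - 8) ≡ 17/8 mod 23. 8⁻¹ ≡ 3 (mod 23) since 8·3 = 24 ≡ 1, so λ ≡ 5.
  x = λ² - 8 - 16 = 25 - 24 ≡ 1; y = λ·(8 - 1) - 8 ≡ 4. → (1, 4)

(1, 4)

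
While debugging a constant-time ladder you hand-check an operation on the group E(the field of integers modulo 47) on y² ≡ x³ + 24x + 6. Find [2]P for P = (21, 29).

(11, 12)

tangent at (21, 29): λ = (3·21² + 24)/(2·29) ≡ 31/11. 11⁻¹ ≡ 30 (mod 47), so λ ≡ 31·30 ≡ 37.
  x = λ² - 21 - 21 = 1369 - 42 ≡ 11; y = λ·(21 - 11) - 29 ≡ 12. → (11, 12)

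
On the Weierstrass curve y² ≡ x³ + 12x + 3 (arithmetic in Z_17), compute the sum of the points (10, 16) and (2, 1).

(10, 16) + (2, 1). λ = (1 - 16)/(2 - 10) ≡ 2/9 mod 17. 9⁻¹ ≡ 2 (mod 17) since 9·2 = 18 ≡ 1, so λ ≡ 4.
  x = λ² - 10 - 2 = 16 - 12 ≡ 4; y = λ·(10 - 4) - 16 ≡ 8. → (4, 8)

(4, 8)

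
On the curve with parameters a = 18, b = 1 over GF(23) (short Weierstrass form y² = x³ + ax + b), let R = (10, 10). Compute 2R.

(15, 14)

tangent at (10, 10): λ = (3·10² + 18)/(2·10) ≡ 19/20. 20⁻¹ ≡ 15 (mod 23) since 20·15 = 300 ≡ 1, so λ ≡ 19·15 ≡ 9.
  x = λ² - 10 - 10 = 81 - 20 ≡ 15; y = λ·(10 - 15) - 10 ≡ 14. → (15, 14)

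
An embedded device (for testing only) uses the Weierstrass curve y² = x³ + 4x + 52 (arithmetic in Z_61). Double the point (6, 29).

(33, 3)

tangent at (6, 29): λ = (3·6² + 4)/(2·29) ≡ 51/58. 58⁻¹ ≡ 20 (mod 61), so λ ≡ 51·20 ≡ 44.
  x = λ² - 6 - 6 = 1936 - 12 ≡ 33; y = λ·(6 - 33) - 29 ≡ 3. → (33, 3)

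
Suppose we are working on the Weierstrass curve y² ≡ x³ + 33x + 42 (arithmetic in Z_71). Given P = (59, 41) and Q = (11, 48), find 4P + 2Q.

First 4P:
Repeated addition: build up to 4P.
2P: tangent at (59, 41): λ = (3·59² + 33)/(2·41) ≡ 39/11. 11⁻¹ ≡ 13 (mod 71) since 11·13 = 143 ≡ 1, so λ ≡ 39·13 ≡ 10.
  x = λ² - 59 - 59 = 100 - 118 ≡ 53; y = λ·(59 - 53) - 41 ≡ 19. → (53, 19)
3P: (53, 19) + (59, 41). λ = (41 - 19)/(59 - 53) ≡ 22/6 mod 71. 6⁻¹ ≡ 12 (mod 71), so λ ≡ 51.
  x = λ² - 53 - 59 = 2601 - 112 ≡ 4; y = λ·(53 - 4) - 19 ≡ 66. → (4, 66)
4P: (4, 66) + (59, 41). λ = (41 - 66)/(59 - 4) ≡ 46/55 mod 71. 55⁻¹ ≡ 31 (mod 71) since 55·31 = 1705 ≡ 1, so λ ≡ 6.
  x = λ² - 4 - 59 = 36 - 63 ≡ 44; y = λ·(4 - 44) - 66 ≡ 49. → (44, 49)
4P = (44, 49).
Next 2Q:
Repeated addition: build up to 2Q.
2Q: tangent at (11, 48): λ = (3·11² + 33)/(2·48) ≡ 41/25. 25⁻¹ ≡ 54 (mod 71) since 25·54 = 1350 ≡ 1, so λ ≡ 41·54 ≡ 13.
  x = λ² - 11 - 11 = 169 - 22 ≡ 5; y = λ·(11 - 5) - 48 ≡ 30. → (5, 30)
2Q = (5, 30).
Finally 4P + 2Q:
(44, 49) + (5, 30). λ = (30 - 49)/(5 - 44) ≡ 52/32 mod 71. 32⁻¹ ≡ 20 (mod 71) since 32·20 = 640 ≡ 1, so λ ≡ 46.
  x = λ² - 44 - 5 = 2116 - 49 ≡ 8; y = λ·(44 - 8) - 49 ≡ 45. → (8, 45)

(8, 45)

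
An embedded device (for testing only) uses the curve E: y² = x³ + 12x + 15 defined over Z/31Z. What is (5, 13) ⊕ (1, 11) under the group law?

(5, 13) + (1, 11). λ = (11 - 13)/(1 - 5) ≡ 29/27 mod 31. 27⁻¹ ≡ 23 (mod 31), so λ ≡ 16.
  x = λ² - 5 - 1 = 256 - 6 ≡ 2; y = λ·(5 - 2) - 13 ≡ 4. → (2, 4)

(2, 4)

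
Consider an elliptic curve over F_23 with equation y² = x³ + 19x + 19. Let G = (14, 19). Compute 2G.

(11, 15)

tangent at (14, 19): λ = (3·14² + 19)/(2·19) ≡ 9/15. 15⁻¹ ≡ 20 (mod 23) since 15·20 = 300 ≡ 1, so λ ≡ 9·20 ≡ 19.
  x = λ² - 14 - 14 = 361 - 28 ≡ 11; y = λ·(14 - 11) - 19 ≡ 15. → (11, 15)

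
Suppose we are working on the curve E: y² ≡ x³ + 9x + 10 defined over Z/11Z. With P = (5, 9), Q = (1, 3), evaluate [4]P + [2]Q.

First 4P:
Repeated addition: build up to 4P.
2P: tangent at (5, 9): λ = (3·5² + 9)/(2·9) ≡ 7/7. 7⁻¹ ≡ 8 (mod 11) since 7·8 = 56 ≡ 1, so λ ≡ 7·8 ≡ 1.
  x = λ² - 5 - 5 = 1 - 10 ≡ 2; y = λ·(5 - 2) - 9 ≡ 5. → (2, 5)
3P: (2, 5) + (5, 9). λ = (9 - 5)/(5 - 2) ≡ 4/3 mod 11. 3⁻¹ ≡ 4 (mod 11) since 3·4 = 12 ≡ 1, so λ ≡ 5.
  x = λ² - 2 - 5 = 25 - 7 ≡ 7; y = λ·(2 - 7) - 5 ≡ 3. → (7, 3)
4P: (7, 3) + (5, 9). λ = (9 - 3)/(5 - 7) ≡ 6/9 mod 11. 9⁻¹ ≡ 5 (mod 11), so λ ≡ 8.
  x = λ² - 7 - 5 = 64 - 12 ≡ 8; y = λ·(7 - 8) - 3 ≡ 0. → (8, 0)
4P = (8, 0).
Next 2Q:
Repeated addition: build up to 2Q.
2Q: tangent at (1, 3): λ = (3·1² + 9)/(2·3) ≡ 1/6. 6⁻¹ ≡ 2 (mod 11) since 6·2 = 12 ≡ 1, so λ ≡ 1·2 ≡ 2.
  x = λ² - 1 - 1 = 4 - 2 ≡ 2; y = λ·(1 - 2) - 3 ≡ 6. → (2, 6)
2Q = (2, 6).
Finally 4P + 2Q:
(8, 0) + (2, 6). λ = (6 - 0)/(2 - 8) ≡ 6/5 mod 11. 5⁻¹ ≡ 9 (mod 11), so λ ≡ 10.
  x = λ² - 8 - 2 = 100 - 10 ≡ 2; y = λ·(8 - 2) - 0 ≡ 5. → (2, 5)

(2, 5)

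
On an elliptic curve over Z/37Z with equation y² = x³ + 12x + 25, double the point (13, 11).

(36, 30)

tangent at (13, 11): λ = (3·13² + 12)/(2·11) ≡ 1/22. 22⁻¹ ≡ 32 (mod 37), so λ ≡ 1·32 ≡ 32.
  x = λ² - 13 - 13 = 1024 - 26 ≡ 36; y = λ·(13 - 36) - 11 ≡ 30. → (36, 30)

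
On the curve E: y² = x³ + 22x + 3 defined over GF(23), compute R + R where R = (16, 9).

(0, 16)

tangent at (16, 9): λ = (3·16² + 22)/(2·9) ≡ 8/18. 18⁻¹ ≡ 9 (mod 23), so λ ≡ 8·9 ≡ 3.
  x = λ² - 16 - 16 = 9 - 32 ≡ 0; y = λ·(16 - 0) - 9 ≡ 16. → (0, 16)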